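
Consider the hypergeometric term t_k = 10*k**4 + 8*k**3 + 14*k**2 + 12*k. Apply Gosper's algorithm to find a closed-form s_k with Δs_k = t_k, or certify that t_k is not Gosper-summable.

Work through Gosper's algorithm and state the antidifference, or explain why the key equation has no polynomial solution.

Step 1: r(k) = (5*k**4 + 24*k**3 + 49*k**2 + 52*k + 22)/(k*(5*k**3 + 4*k**2 + 7*k + 6)).
Factor: A=1; B=1; C=k**4 + 4*k**3/5 + 7*k**2/5 + 6*k/5.
Key eq: (1)·f(k+1) = (1)·f(k) + (k**4 + 4*k**3/5 + 7*k**2/5 + 6*k/5).
Degrees (0,0,4) ⇒ d ≤ 5.
Solving with deg f ≤ 5: f(k) = k*(k - 1)*(2*k**3 - k**2 + 3*k + 4)/10.
Certificate R = B(k−1)f/C = (k - 1)*(2*k**3 - k**2 + 3*k + 4)/(2*(5*k**3 + 4*k**2 + 7*k + 6)) gives s_k = k*(2*k**4 - 3*k**3 + 4*k**2 + k - 4).
Δs = 2*k*(5*k**3 + 4*k**2 + 7*k + 6), as required.

s_k = k*(2*k**4 - 3*k**3 + 4*k**2 + k - 4)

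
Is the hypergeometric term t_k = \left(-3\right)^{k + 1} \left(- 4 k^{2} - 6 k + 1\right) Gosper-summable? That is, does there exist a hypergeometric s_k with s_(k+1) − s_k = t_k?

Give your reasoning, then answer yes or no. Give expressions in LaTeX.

Yes. s_k = \left(-3\right)^{k + 1} \left(k^{2} - 1\right).

t_(k+1)/t_k = 3*(-4*k**2 - 14*k - 9)/(4*k**2 + 6*k - 1).
Take A(k)=-3, B(k)=1, C(k)=k**2 + 3*k/2 - 1/4.
Key eq: (-3)·f(k+1) = (1)·f(k) + (k**2 + 3*k/2 - 1/4).
d = 2 from the (0,0,2) case.
Solving with deg f ≤ 2: f(k) = -(k - 1)*(k + 1)/4.
Get s_k = R·t_k = (-3)**(k + 1)*(k**2 - 1) with R(k) = B(k−1)f(k)/C(k) = -(k - 1)*(k + 1)/(4*k**2 + 6*k - 1).
Verify: (-3)**(k + 1)*(-4*k**2 - 6*k + 1) matches t_k.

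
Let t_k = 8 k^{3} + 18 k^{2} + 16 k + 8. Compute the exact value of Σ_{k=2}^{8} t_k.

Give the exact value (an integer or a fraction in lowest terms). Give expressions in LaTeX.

Σ = 14630

t_(k+1)/t_k = (4*k**3 + 21*k**2 + 38*k + 25)/(4*k**3 + 9*k**2 + 8*k + 4).
Take A(k)=1, B(k)=1, C(k)=k**3 + 9*k**2/4 + 2*k + 1.
Key eq: (1)·f(k+1) = (1)·f(k) + (k**3 + 9*k**2/4 + 2*k + 1).
Degrees (0,0,3) ⇒ d ≤ 4.
Coefficient equations give f(k) = k*(2*k**3 + 2*k**2 + k + 3)/8.
Then R = B(k−1)f/C = k*(2*k**3 + 2*k**2 + k + 3)/(2*(4*k**3 + 9*k**2 + 8*k + 4)), so s_k = R(k)·t_k = k*(2*k**3 + 2*k**2 + k + 3).
Δs = 8*k**3 + 18*k**2 + 16*k + 8, as required.
Sum = s_(9) − s_(2); s_(9) = 14688, s_(2) = 58 ⇒ 14630.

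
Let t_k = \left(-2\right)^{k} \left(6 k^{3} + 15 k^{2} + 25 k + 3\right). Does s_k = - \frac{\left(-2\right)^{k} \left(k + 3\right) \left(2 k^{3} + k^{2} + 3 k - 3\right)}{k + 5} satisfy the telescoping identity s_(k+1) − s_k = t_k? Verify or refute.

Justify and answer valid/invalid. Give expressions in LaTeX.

Invalid: residual \frac{\left(-2\right)^{k + 1} \left(6 k^{4} + 47 k^{3} + 101 k^{2} + 131 k + 12\right)}{k^{2} + 11 k + 30} ≠ 0.

s_(k+1) = 2*(-2)**k*(k + 4)*(3*k + 2*(k + 1)**3 + (k + 1)**2)/(k + 6)
s_(k+1) − s_k = (-2)**k*(6*k**5 + 69*k**4 + 276*k**3 + 526*k**2 + 521*k + 66)/(k**2 + 11*k + 30)
(s_(k+1) − s_k) − t_k = (-2)**(k + 1)*(6*k**4 + 47*k**3 + 101*k**2 + 131*k + 12)/(k**2 + 11*k + 30)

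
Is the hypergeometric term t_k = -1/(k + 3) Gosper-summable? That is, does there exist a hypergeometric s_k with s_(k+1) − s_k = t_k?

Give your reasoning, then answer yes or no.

No — t_k has no hypergeometric antidifference.

Compute t_(k+1)/t_k: get (k + 3)/(k + 4).
Factor: A=k + 3; B=k + 4; C=1.
f must satisfy (k + 3)·f(k+1) − (k + 3)·f(k) = 1.
deg f ≤ 0 (via 1,1,0).
Write f(k) = c0. Then LHS − RHS = -1, requiring -1 = 0: contradictory. No certificate.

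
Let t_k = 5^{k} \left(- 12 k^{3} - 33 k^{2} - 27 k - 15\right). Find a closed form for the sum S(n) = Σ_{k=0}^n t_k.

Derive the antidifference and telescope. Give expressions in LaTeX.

Ratio r(k) = 5*(4*k**3 + 23*k**2 + 43*k + 29)/(4*k**3 + 11*k**2 + 9*k + 5).
A = 5, B = 1, C = k**3 + 11*k**2/4 + 9*k/4 + 5/4.
Solve (5)·f(k+1) − (1)·f(k) = k**3 + 11*k**2/4 + 9*k/4 + 5/4.
deg f ≤ 3 (via 0,0,3).
Solve for f: f(k) = k*(k**2 - k + 1)/4 (degree 3 ≤ 3).
Get s_k = R·t_k = 3*5**k*k*(-k**2 + k - 1) with R(k) = B(k−1)f(k)/C(k) = k*(k**2 - k + 1)/(4*k**3 + 11*k**2 + 9*k + 5).
Verify: 5**k*(-12*k**3 - 33*k**2 - 27*k - 15) matches t_k.
Telescope: S(n) = s_(n+1) − s_(0) = 15*5**n*(-n**3 - 2*n**2 - 2*n - 1) − (0) = 15*5**n*(-n**3 - 2*n**2 - 2*n - 1).

S(n) = 15 \cdot 5^{n} \left(- n^{3} - 2 n^{2} - 2 n - 1\right)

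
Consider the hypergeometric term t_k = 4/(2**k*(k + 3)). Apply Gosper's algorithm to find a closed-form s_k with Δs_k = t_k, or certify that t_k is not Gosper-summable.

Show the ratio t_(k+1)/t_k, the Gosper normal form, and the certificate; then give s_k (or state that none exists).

The ratio is (k + 3)/(2*(k + 4)).
Take A(k)=k/2 + 3/2, B(k)=k + 4, C(k)=1.
Set up (k/2 + 3/2)·f(k+1) − (k + 3)·f(k) − (1) = 0.
deg f ≤ -1 (via 1,1,0).
Negative degree bound (-1): no f exists, t_k not Gosper-summable.

no hypergeometric antidifference exists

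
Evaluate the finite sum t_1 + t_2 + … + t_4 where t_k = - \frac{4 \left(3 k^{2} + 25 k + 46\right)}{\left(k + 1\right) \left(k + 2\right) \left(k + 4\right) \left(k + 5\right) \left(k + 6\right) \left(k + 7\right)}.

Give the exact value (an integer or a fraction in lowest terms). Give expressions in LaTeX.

The ratio is (k + 1)*(k + 4)*(25*k + 3*(k + 1)**2 + 71)/((k + 3)*(k + 8)*(3*k**2 + 25*k + 46)).
Factor: A=k + 1; B=k + 8; C=k**3 + 34*k**2/3 + 121*k/3 + 46.
Set up (k + 1)·f(k+1) − (k + 7)·f(k) − (k**3 + 34*k**2/3 + 121*k/3 + 46) = 0.
deg f ≤ 6 (via 1,1,3).
Solving with deg f ≤ 6: f(k) = k*(k + 2)*(k + 3)*(k + 5)*(k**2 + 11*k + 34)/72.
Then R = B(k−1)f/C = k*(k + 2)*(k + 5)*(k + 7)*(k**2 + 11*k + 34)/(24*(3*k**2 + 25*k + 46)), so s_k = R(k)·t_k = k*(-k**2 - 11*k - 34)/(6*(k**3 + 11*k**2 + 34*k + 24)).
Δs = 4*(-3*k**2 - 25*k - 46)/(k**6 + 25*k**5 + 247*k**4 + 1219*k**3 + 3112*k**2 + 3796*k + 1680), as required.
Σ_(k=1)^(4) t_k = s_(5) − s_(1) = -95/594 − (-23/210) = -524/10395.

Σ = -524/10395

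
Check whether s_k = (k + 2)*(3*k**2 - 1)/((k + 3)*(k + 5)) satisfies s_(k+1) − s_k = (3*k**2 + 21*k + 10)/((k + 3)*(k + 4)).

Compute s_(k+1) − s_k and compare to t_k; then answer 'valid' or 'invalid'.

s_(k+1) = (k + 3)*(3*(k + 1)**2 - 1)/((k + 4)*(k + 6))
s_(k+1) − s_k = (3*k**4 + 54*k**3 + 259*k**2 + 392*k + 138)/(k**4 + 18*k**3 + 119*k**2 + 342*k + 360)
(s_(k+1) − s_k) − t_k = 6*(-12*k**2 - 58*k - 27)/(k**4 + 18*k**3 + 119*k**2 + 342*k + 360)

Invalid: residual 6*(-12*k**2 - 58*k - 27)/(k**4 + 18*k**3 + 119*k**2 + 342*k + 360) ≠ 0.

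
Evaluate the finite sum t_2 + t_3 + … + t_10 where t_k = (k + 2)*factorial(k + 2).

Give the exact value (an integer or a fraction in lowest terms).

Σ = 6227020776

r(k) = (k + 3)**2/(k + 2) after simplifying.
A = k + 3, B = 1, C = k + 2.
f must satisfy (k + 3)·f(k+1) − (1)·f(k) = k + 2.
d = 0 from the (1,0,1) case.
A polynomial solution: f(k) = 1.
So s_k = (B(k−1)f/C)·t_k = (1/(k + 2))·t_k = factorial(k + 2).
s_(k+1) − s_k = (k + 2)*factorial(k + 2) = t_k.
Telescoping: Σ = s_(11) − s_(2) = 6227020800 − (24) = 6227020776.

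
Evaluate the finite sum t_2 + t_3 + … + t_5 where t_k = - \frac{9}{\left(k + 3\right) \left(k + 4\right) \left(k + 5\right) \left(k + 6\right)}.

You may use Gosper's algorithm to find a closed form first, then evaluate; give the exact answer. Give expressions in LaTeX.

The ratio is (k + 3)/(k + 7).
Factor: A=k + 3; B=k + 7; C=1.
f must satisfy (k + 3)·f(k+1) − (k + 6)·f(k) = 1.
Bound: deg f ≤ 3.
Solve for f: f(k) = k*(k**2 + 12*k + 47)/180 (degree 3 ≤ 3).
R(k) = B(k−1)·f(k)/C(k) = k*(k + 6)*(k**2 + 12*k + 47)/180; s_k = R·t_k = k*(-k**2 - 12*k - 47)/(20*(k + 3)*(k + 4)*(k + 5)).
Verify: -9/(k**4 + 18*k**3 + 119*k**2 + 342*k + 360) matches t_k.
Evaluate s at k=6 and k=2: -31/660 and -1/28; difference -13/1155.

Σ = -13/1155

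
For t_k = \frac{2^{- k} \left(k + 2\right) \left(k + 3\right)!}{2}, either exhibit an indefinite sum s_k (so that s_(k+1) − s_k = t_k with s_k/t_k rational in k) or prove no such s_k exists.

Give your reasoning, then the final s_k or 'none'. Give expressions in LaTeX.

t_(k+1)/t_k = (k + 3)*(k + 4)/(2*(k + 2)).
Normal form (A,B,C) = (k/2 + 2, 1, k + 2).
Need (k/2 + 2)·f(k+1) − (1)·f(k) = k + 2.
d = 0 from the (1,0,1) case.
Match coefficients ⇒ f(k) = 2.
Get s_k = R·t_k = factorial(k + 3)/2**k with R(k) = B(k−1)f(k)/C(k) = 2/(k + 2).
Check: Δs_k = (k + 2)*factorial(k + 3)/(2*2**k). ✓

s_k = 2^{- k} \left(k + 3\right)!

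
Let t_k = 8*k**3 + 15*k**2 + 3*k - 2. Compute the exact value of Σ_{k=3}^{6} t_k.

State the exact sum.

The ratio is (8*k**3 + 39*k**2 + 57*k + 24)/(8*k**3 + 15*k**2 + 3*k - 2).
Take A(k)=1, B(k)=1, C(k)=k**3 + 15*k**2/8 + 3*k/8 - 1/4.
Solve (1)·f(k+1) − (1)·f(k) = k**3 + 15*k**2/8 + 3*k/8 - 1/4.
From deg A=0, deg B=0, deg C=3: d=4.
Match coefficients ⇒ f(k) = k*(2*k**3 + k**2 - 4*k - 1)/8.
So s_k = (B(k−1)f/C)·t_k = (k*(2*k**3 + k**2 - 4*k - 1)/(8*k**3 + 15*k**2 + 3*k - 2))·t_k = k*(2*k**3 + k**2 - 4*k - 1).
s_(k+1) − s_k = 8*k**3 + 15*k**2 + 3*k - 2 = t_k.
Sum = s_(7) − s_(3); s_(7) = 4942, s_(3) = 150 ⇒ 4792.

Σ = 4792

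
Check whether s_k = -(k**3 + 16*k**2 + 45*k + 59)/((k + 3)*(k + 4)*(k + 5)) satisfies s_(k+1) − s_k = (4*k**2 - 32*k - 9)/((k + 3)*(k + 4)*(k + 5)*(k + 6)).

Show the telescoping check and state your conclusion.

s_(k+1) = (-45*k - (k + 1)**3 - 16*(k + 1)**2 - 104)/((k + 4)*(k + 5)*(k + 6))
s_(k+1) − s_k = (4*k**2 - 32*k - 9)/(k**4 + 18*k**3 + 119*k**2 + 342*k + 360)
(s_(k+1) − s_k) − t_k = 0

valid (s_(k+1) − s_k reduces to t_k)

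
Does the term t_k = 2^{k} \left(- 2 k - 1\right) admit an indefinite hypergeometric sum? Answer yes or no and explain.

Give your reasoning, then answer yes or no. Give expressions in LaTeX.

Yes. s_k = 2^{k} \left(3 - 2 k\right).

t_(k+1)/t_k = 2*(2*k + 3)/(2*k + 1).
Normal form (A,B,C) = (2, 1, k + 1/2).
Need (2)·f(k+1) − (1)·f(k) = k + 1/2.
deg f ≤ 1 (via 0,0,1).
Solving with deg f ≤ 1: f(k) = (2*k - 3)/2.
R(k) = B(k−1)·f(k)/C(k) = (2*k - 3)/(2*k + 1); s_k = R·t_k = 2**k*(3 - 2*k).
s_(k+1) − s_k = 2**k*(-2*k - 1) = t_k.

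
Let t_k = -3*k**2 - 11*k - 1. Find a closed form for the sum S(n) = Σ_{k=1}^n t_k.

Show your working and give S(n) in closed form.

S(n) = n*(-n**2 - 7*n - 7)

The ratio is (3*k**2 + 17*k + 15)/(3*k**2 + 11*k + 1).
Normal form (A,B,C) = (1, 1, k**2 + 11*k/3 + 1/3).
Key eq: (1)·f(k+1) = (1)·f(k) + (k**2 + 11*k/3 + 1/3).
Degrees (0,0,2) ⇒ d ≤ 3.
Solving with deg f ≤ 3: f(k) = k*(k**2 + 4*k - 4)/3.
So s_k = (B(k−1)f/C)·t_k = (k*(k**2 + 4*k - 4)/(3*k**2 + 11*k + 1))·t_k = k*(-k**2 - 4*k + 4).
Verify: -3*k**2 - 11*k - 1 matches t_k.
Evaluate: s_(n+1) = -n**3 - 7*n**2 - 7*n - 1; subtract s_(1) = -1 ⇒ S(n) = n*(-n**2 - 7*n - 7).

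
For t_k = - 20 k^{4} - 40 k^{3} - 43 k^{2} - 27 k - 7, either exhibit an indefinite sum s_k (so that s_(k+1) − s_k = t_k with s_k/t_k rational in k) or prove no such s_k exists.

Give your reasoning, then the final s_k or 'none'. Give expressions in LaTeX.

r(k) = (20*k**4 + 120*k**3 + 283*k**2 + 313*k + 137)/(20*k**4 + 40*k**3 + 43*k**2 + 27*k + 7) after simplifying.
So A=1 and B=1, with C=k**4 + 2*k**3 + 43*k**2/20 + 27*k/20 + 7/20.
f must satisfy (1)·f(k+1) − (1)·f(k) = k**4 + 2*k**3 + 43*k**2/20 + 27*k/20 + 7/20.
From deg A=0, deg B=0, deg C=4: d=5.
Coefficient equations give f(k) = k**2*(4*k**3 + k + 2)/20.
Then R = B(k−1)f/C = k**2*(4*k**3 + k + 2)/(20*k**4 + 40*k**3 + 43*k**2 + 27*k + 7), so s_k = R(k)·t_k = k**2*(-4*k**3 - k - 2).
Check: Δs_k = -20*k**4 - 40*k**3 - 43*k**2 - 27*k - 7. ✓

s_k = k^{2} \left(- 4 k^{3} - k - 2\right)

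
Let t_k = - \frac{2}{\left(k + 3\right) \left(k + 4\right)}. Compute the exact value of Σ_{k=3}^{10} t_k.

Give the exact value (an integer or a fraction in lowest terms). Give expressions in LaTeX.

Σ = -4/21

The ratio is (k + 3)/(k + 5).
Gosper form: A/B · C(k+1)/C(k) with A=k + 3, B=k + 5, C=1.
f must satisfy (k + 3)·f(k+1) − (k + 4)·f(k) = 1.
deg f ≤ 1 (via 1,1,0).
Solve for f: f(k) = k/3 (degree 1 ≤ 1).
Then R = B(k−1)f/C = k*(k + 4)/3, so s_k = R(k)·t_k = -2*k/(3*k + 9).
Check: Δs_k = -2/(k**2 + 7*k + 12). ✓
Sum = s_(11) − s_(3); s_(11) = -11/21, s_(3) = -1/3 ⇒ -4/21.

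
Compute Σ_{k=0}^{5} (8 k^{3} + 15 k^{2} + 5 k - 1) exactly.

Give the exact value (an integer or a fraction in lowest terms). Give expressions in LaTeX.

Σ = 2694

t_(k+1)/t_k = (8*k**3 + 39*k**2 + 59*k + 27)/(8*k**3 + 15*k**2 + 5*k - 1).
A = 1, B = 1, C = k**3 + 15*k**2/8 + 5*k/8 - 1/8.
Set up (1)·f(k+1) − (1)·f(k) − (k**3 + 15*k**2/8 + 5*k/8 - 1/8) = 0.
deg f ≤ 4 (via 0,0,3).
Solve for f: f(k) = k*(2*k**3 + k**2 - 3*k - 1)/8 (degree 4 ≤ 4).
Then R = B(k−1)f/C = k*(2*k**3 + k**2 - 3*k - 1)/(8*k**3 + 15*k**2 + 5*k - 1), so s_k = R(k)·t_k = k*(2*k**3 + k**2 - 3*k - 1).
s_(k+1) − s_k = 8*k**3 + 15*k**2 + 5*k - 1 = t_k.
Sum = s_(6) − s_(0); s_(6) = 2694, s_(0) = 0 ⇒ 2694.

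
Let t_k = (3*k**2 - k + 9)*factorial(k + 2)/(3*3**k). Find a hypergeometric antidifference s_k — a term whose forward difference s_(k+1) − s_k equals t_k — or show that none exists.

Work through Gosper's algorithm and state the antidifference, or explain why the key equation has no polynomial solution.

s_k = (3*k - 4)*factorial(k + 2)/3**k

r(k) = (k + 3)*(-k + 3*(k + 1)**2 + 8)/(3*(3*k**2 - k + 9)) after simplifying.
Normal form (A,B,C) = (k/3 + 1, 1, k**2 - k/3 + 3).
Set up (k/3 + 1)·f(k+1) − (1)·f(k) − (k**2 - k/3 + 3) = 0.
From deg A=1, deg B=0, deg C=2: d=1.
Match coefficients ⇒ f(k) = 3*k - 4.
R(k) = B(k−1)·f(k)/C(k) = 3*(3*k - 4)/(3*k**2 - k + 9); s_k = R·t_k = (3*k - 4)*factorial(k + 2)/3**k.
Verify: (3*k**2 - k + 9)*factorial(k + 2)/(3*3**k) matches t_k.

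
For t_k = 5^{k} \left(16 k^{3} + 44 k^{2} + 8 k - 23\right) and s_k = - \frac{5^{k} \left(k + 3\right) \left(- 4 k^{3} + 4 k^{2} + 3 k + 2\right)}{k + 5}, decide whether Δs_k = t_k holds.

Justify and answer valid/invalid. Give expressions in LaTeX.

s_(k+1) = 5**(k + 1)*(4*k**4 + 24*k**3 + 33*k**2 - k - 20)/(k + 6)
s_(k+1) − s_k = 5**k*(16*k**5 + 188*k**4 + 732*k**3 + 921*k**2 - 53*k - 464)/(k**2 + 11*k + 30)
(s_(k+1) − s_k) − t_k = 5**k*(-32*k**4 - 240*k**3 - 464*k**2 - 40*k + 226)/(k**2 + 11*k + 30)

Invalid: residual \frac{5^{k} \left(- 32 k^{4} - 240 k^{3} - 464 k^{2} - 40 k + 226\right)}{k^{2} + 11 k + 30} ≠ 0.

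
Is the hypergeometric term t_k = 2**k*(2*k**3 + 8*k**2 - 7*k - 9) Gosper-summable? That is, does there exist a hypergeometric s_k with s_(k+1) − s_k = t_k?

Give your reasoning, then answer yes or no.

Yes. s_k = 2**k*(2*k**3 - 4*k**2 - 3*k + 1).

Step 1: r(k) = 2*(2*k**3 + 14*k**2 + 15*k - 6)/(2*k**3 + 8*k**2 - 7*k - 9).
Normal form (A,B,C) = (2, 1, k**3 + 4*k**2 - 7*k/2 - 9/2).
f must satisfy (2)·f(k+1) − (1)·f(k) = k**3 + 4*k**2 - 7*k/2 - 9/2.
From deg A=0, deg B=0, deg C=3: d=3.
A polynomial solution: f(k) = (2*k**3 - 4*k**2 - 3*k + 1)/2.
So s_k = (B(k−1)f/C)·t_k = ((2*k**3 - 4*k**2 - 3*k + 1)/(2*k**3 + 8*k**2 - 7*k - 9))·t_k = 2**k*(2*k**3 - 4*k**2 - 3*k + 1).
Check: Δs_k = 2**k*(2*k**3 + 8*k**2 - 7*k - 9). ✓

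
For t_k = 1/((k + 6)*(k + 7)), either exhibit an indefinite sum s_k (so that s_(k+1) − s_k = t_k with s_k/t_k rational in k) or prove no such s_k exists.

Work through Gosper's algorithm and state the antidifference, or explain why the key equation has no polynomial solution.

s_k = k/(6*(k + 6))

Compute t_(k+1)/t_k: get (k + 6)/(k + 8).
Factor: A=k + 6; B=k + 8; C=1.
Need (k + 6)·f(k+1) − (k + 7)·f(k) = 1.
From deg A=1, deg B=1, deg C=0: d=1.
Coefficient equations give f(k) = k/6.
So s_k = (B(k−1)f/C)·t_k = (k*(k + 7)/6)·t_k = k/(6*(k + 6)).
Check: Δs_k = 1/(k**2 + 13*k + 42). ✓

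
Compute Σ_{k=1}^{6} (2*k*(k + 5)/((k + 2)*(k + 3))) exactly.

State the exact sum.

Step 1: r(k) = (k + 1)*(k + 2)*(k + 6)/(k*(k + 4)*(k + 5)).
Take A(k)=k + 2, B(k)=k + 4, C(k)=k**2 + 5*k.
Solve (k + 2)·f(k+1) − (k + 3)·f(k) = k**2 + 5*k.
Bound: deg f ≤ 2.
A polynomial solution: f(k) = k*(k - 1).
So s_k = (B(k−1)f/C)·t_k = ((k - 1)*(k + 3)/(k + 5))·t_k = 2*k*(k - 1)/(k + 2).
Δs = 2*k*(k + 5)/(k**2 + 5*k + 6), as required.
Telescoping: Σ = s_(7) − s_(1) = 28/3 − (0) = 28/3.

Σ = 28/3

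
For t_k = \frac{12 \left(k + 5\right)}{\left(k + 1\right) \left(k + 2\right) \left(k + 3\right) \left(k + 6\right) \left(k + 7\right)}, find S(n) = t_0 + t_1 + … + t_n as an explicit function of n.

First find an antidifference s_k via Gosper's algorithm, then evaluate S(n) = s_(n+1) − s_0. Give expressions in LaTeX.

S(n) = \frac{n^{3} + 12 n^{2} + 41 n + 30}{3 \left(n^{3} + 12 n^{2} + 41 n + 42\right)}

The ratio is (k + 1)*(k + 6)**2/((k + 4)*(k + 5)*(k + 8)).
So A=k + 1 and B=k + 8, with C=k**3 + 14*k**2 + 65*k + 100.
Set up (k + 1)·f(k+1) − (k + 7)·f(k) − (k**3 + 14*k**2 + 65*k + 100) = 0.
Degrees (1,1,3) ⇒ d ≤ 6.
Solving with deg f ≤ 6: f(k) = k*(k + 3)*(k + 4)**2*(k + 5)**2/36.
R(k) = B(k−1)·f(k)/C(k) = k*(k + 3)*(k + 4)*(k + 7)/36; s_k = R·t_k = k*(k**2 + 9*k + 20)/(3*(k**3 + 9*k**2 + 20*k + 12)).
Verify: 12*(k + 5)/(k**5 + 19*k**4 + 131*k**3 + 401*k**2 + 540*k + 252) matches t_k.
Σ_(k=0)^n t_k = s_(n+1) − s_(0) = ((n**3 + 12*n**2 + 41*n + 30)/(3*(n**3 + 12*n**2 + 41*n + 42))) − (0), i.e. (n**3 + 12*n**2 + 41*n + 30)/(3*(n**3 + 12*n**2 + 41*n + 42)).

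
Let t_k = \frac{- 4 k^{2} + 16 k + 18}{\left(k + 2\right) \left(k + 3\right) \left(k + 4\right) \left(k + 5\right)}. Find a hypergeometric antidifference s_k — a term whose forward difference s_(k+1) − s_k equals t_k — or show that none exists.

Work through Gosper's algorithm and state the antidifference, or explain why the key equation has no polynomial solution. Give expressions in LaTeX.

s_k = \frac{k \left(k^{2} + 57 k + 50\right)}{12 \left(k + 2\right) \left(k + 3\right) \left(k + 4\right)}

t_(k+1)/t_k = (2*k**3 - 23*k - 30)/(2*k**3 + 4*k**2 - 57*k - 54).
Take A(k)=k + 2, B(k)=k + 6, C(k)=k**2 - 4*k - 9/2.
Set up (k + 2)·f(k+1) − (k + 5)·f(k) − (k**2 - 4*k - 9/2) = 0.
From deg A=1, deg B=1, deg C=2: d=3.
Solve for f: f(k) = -k*(k**2 + 57*k + 50)/48 (degree 3 ≤ 3).
Then R = B(k−1)f/C = -k*(k + 5)*(k**2 + 57*k + 50)/(24*(2*k**2 - 8*k - 9)), so s_k = R(k)·t_k = k*(k**2 + 57*k + 50)/(12*(k + 2)*(k + 3)*(k + 4)).
Check: Δs_k = 2*(-2*k**2 + 8*k + 9)/(k**4 + 14*k**3 + 71*k**2 + 154*k + 120). ✓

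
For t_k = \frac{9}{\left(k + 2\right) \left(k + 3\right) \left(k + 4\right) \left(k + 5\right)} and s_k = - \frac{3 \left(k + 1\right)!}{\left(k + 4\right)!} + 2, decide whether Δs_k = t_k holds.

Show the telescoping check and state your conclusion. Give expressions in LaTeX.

valid; difference matches t_k

s_(k+1) = -3*factorial(k + 2)/factorial(k + 5) + 2
s_(k+1) − s_k = 9/((k + 2)*(k + 3)*(k + 4)*(k + 5))
(s_(k+1) − s_k) − t_k = 0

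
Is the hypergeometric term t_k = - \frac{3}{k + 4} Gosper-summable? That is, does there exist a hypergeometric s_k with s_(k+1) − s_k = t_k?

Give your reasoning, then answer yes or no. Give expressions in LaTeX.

No; the coefficient equations for f are inconsistent.

Step 1: r(k) = (k + 4)/(k + 5).
Gosper form: A/B · C(k+1)/C(k) with A=k + 4, B=k + 5, C=1.
f must satisfy (k + 4)·f(k+1) − (k + 4)·f(k) = 1.
Bound: deg f ≤ 0.
Write f(k) = c0. Then LHS − RHS = -1, requiring -1 = 0: contradictory. No certificate.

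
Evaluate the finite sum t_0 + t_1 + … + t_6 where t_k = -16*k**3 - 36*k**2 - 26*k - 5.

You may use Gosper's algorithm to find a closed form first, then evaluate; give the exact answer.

Ratio r(k) = (16*k**3 + 84*k**2 + 146*k + 83)/(16*k**3 + 36*k**2 + 26*k + 5).
So A=1 and B=1, with C=k**3 + 9*k**2/4 + 13*k/8 + 5/16.
Solve (1)·f(k+1) − (1)·f(k) = k**3 + 9*k**2/4 + 13*k/8 + 5/16.
Degrees (0,0,3) ⇒ d ≤ 4.
Solve for f: f(k) = k*(4*k**3 + 4*k**2 - k - 2)/16 (degree 4 ≤ 4).
Then R = B(k−1)f/C = k*(4*k**3 + 4*k**2 - k - 2)/(16*k**3 + 36*k**2 + 26*k + 5), so s_k = R(k)·t_k = k*(-4*k**3 - 4*k**2 + k + 2).
Δs = -16*k**3 - 36*k**2 - 26*k - 5, as required.
Telescoping: Σ = s_(7) − s_(0) = -10913 − (0) = -10913.

Σ = -10913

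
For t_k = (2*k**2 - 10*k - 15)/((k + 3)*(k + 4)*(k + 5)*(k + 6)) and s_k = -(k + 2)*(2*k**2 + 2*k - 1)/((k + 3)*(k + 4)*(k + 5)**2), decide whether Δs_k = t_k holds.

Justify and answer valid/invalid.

s_(k+1) = -(k + 3)*(2*k + 2*(k + 1)**2 + 1)/((k + 4)*(k + 5)*(k + 6)**2)
s_(k+1) − s_k = (2*k**4 - 107*k**2 - 303*k - 207)/(k**6 + 29*k**5 + 347*k**4 + 2191*k**3 + 7692*k**2 + 14220*k + 10800)
(s_(k+1) − s_k) − t_k = 3*(-4*k**3 - 14*k**2 + 54*k + 81)/(k**6 + 29*k**5 + 347*k**4 + 2191*k**3 + 7692*k**2 + 14220*k + 10800)

Invalid: residual 3*(-4*k**3 - 14*k**2 + 54*k + 81)/(k**6 + 29*k**5 + 347*k**4 + 2191*k**3 + 7692*k**2 + 14220*k + 10800) ≠ 0.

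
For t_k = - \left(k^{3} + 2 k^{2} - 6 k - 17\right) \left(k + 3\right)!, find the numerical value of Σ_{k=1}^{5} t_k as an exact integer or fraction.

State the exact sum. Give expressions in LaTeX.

The ratio is (k**4 + 9*k**3 + 21*k**2 - 16*k - 80)/(k**3 + 2*k**2 - 6*k - 17).
Gosper form: A/B · C(k+1)/C(k) with A=k + 4, B=1, C=k**3 + 2*k**2 - 6*k - 17.
Need (k + 4)·f(k+1) − (1)·f(k) = k**3 + 2*k**2 - 6*k - 17.
deg f ≤ 2 (via 1,0,3).
Solving with deg f ≤ 2: f(k) = k**2 - 3*k - 3.
Certificate R = B(k−1)f/C = (k**2 - 3*k - 3)/(k**3 + 2*k**2 - 6*k - 17) gives s_k = (-k**2 + 3*k + 3)*factorial(k + 3).
Δs = -(k**3 + 2*k**2 - 6*k - 17)*factorial(k + 3), as required.
Evaluate s at k=6 and k=1: -5443200 and 120; difference -5443320.

Σ = -5443320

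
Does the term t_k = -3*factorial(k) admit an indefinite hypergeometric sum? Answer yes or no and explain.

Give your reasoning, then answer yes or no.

r(k) = k + 1 after simplifying.
A = k + 1, B = 1, C = 1.
Set up (k + 1)·f(k+1) − (1)·f(k) − (1) = 0.
Bound: deg f ≤ -1.
deg f ≤ -1 is impossible — no certificate.

No; the degree bound rules out any f.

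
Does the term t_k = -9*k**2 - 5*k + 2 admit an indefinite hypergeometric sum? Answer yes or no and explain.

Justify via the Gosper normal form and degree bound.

t_(k+1)/t_k = (9*k**2 + 23*k + 12)/(9*k**2 + 5*k - 2).
A = 1, B = 1, C = k**2 + 5*k/9 - 2/9.
Need (1)·f(k+1) − (1)·f(k) = k**2 + 5*k/9 - 2/9.
Bound: deg f ≤ 3.
Solve for f: f(k) = k*(3*k**2 - 2*k - 3)/9 (degree 3 ≤ 3).
So s_k = (B(k−1)f/C)·t_k = (k*(3*k**2 - 2*k - 3)/(9*k**2 + 5*k - 2))·t_k = k*(-3*k**2 + 2*k + 3).
Verify: -9*k**2 - 5*k + 2 matches t_k.

Yes. s_k = k*(-3*k**2 + 2*k + 3).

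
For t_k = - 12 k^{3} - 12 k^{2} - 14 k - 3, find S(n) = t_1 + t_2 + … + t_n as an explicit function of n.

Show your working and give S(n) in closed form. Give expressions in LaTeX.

Compute t_(k+1)/t_k: get (12*k**3 + 48*k**2 + 74*k + 41)/(12*k**3 + 12*k**2 + 14*k + 3).
Normal form (A,B,C) = (1, 1, k**3 + k**2 + 7*k/6 + 1/4).
f must satisfy (1)·f(k+1) − (1)·f(k) = k**3 + k**2 + 7*k/6 + 1/4.
d = 4 from the (0,0,3) case.
A polynomial solution: f(k) = k*(3*k**3 - 2*k**2 + 4*k - 2)/12.
Certificate R = B(k−1)f/C = k*(3*k**3 - 2*k**2 + 4*k - 2)/(12*k**3 + 12*k**2 + 14*k + 3) gives s_k = k*(-3*k**3 + 2*k**2 - 4*k + 2).
Verify: -12*k**3 - 12*k**2 - 14*k - 3 matches t_k.
Evaluate: s_(n+1) = -3*n**4 - 10*n**3 - 16*n**2 - 12*n - 3; subtract s_(1) = -3 ⇒ S(n) = n*(-3*n**3 - 10*n**2 - 16*n - 12).

S(n) = n \left(- 3 n^{3} - 10 n^{2} - 16 n - 12\right)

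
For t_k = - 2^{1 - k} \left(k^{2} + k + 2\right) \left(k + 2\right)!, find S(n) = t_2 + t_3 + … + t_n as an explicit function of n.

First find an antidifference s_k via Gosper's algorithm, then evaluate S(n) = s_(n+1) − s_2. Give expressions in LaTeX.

Compute t_(k+1)/t_k: get (k + 3)*(k + (k + 1)**2 + 3)/(2*(k**2 + k + 2)).
A = k/2 + 3/2, B = 1, C = k**2 + k + 2.
Need (k/2 + 3/2)·f(k+1) − (1)·f(k) = k**2 + k + 2.
Bound: deg f ≤ 1.
Match coefficients ⇒ f(k) = 2*(k - 1).
So s_k = (B(k−1)f/C)·t_k = (2*(k - 1)/(k**2 + k + 2))·t_k = -2**(2 - k)*(k - 1)*factorial(k + 2).
Δs = -2**(1 - k)*(k**2 + k + 2)*factorial(k + 2), as required.
Evaluate: s_(n+1) = -2**(1 - n)*n*factorial(n + 3); subtract s_(2) = -24 ⇒ S(n) = 24 - 2*n*factorial(n + 3)/2**n.

S(n) = 24 - 2 \cdot 2^{- n} n \left(n + 3\right)!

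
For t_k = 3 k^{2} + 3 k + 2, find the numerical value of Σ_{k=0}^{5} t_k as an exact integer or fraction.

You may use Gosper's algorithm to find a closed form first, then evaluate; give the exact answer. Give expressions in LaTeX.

Σ = 222

r(k) = (3*k**2 + 9*k + 8)/(3*k**2 + 3*k + 2) after simplifying.
Factor: A=1; B=1; C=k**2 + k + 2/3.
Need (1)·f(k+1) − (1)·f(k) = k**2 + k + 2/3.
Degrees (0,0,2) ⇒ d ≤ 3.
Solve for f: f(k) = k*(k**2 + 1)/3 (degree 3 ≤ 3).
So s_k = (B(k−1)f/C)·t_k = (k*(k**2 + 1)/(3*k**2 + 3*k + 2))·t_k = k**3 + k.
Δs = -k**3 + (k + 1)**3 + 1, as required.
Telescoping: Σ = s_(6) − s_(0) = 222 − (0) = 222.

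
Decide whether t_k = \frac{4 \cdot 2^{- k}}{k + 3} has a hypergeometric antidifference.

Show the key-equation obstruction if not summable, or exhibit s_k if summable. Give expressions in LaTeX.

No — t_k has no hypergeometric antidifference.

Step 1: r(k) = (k + 3)/(2*(k + 4)).
Take A(k)=k/2 + 3/2, B(k)=k + 4, C(k)=1.
Solve (k/2 + 3/2)·f(k+1) − (k + 3)·f(k) = 1.
deg f ≤ -1 (via 1,1,0).
deg f ≤ -1 is impossible — no certificate.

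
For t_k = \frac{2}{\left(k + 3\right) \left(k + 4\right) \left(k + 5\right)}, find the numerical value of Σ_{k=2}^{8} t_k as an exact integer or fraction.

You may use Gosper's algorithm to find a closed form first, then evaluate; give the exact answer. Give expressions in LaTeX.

t_(k+1)/t_k = (k + 3)/(k + 6).
Take A(k)=k + 3, B(k)=k + 6, C(k)=1.
Set up (k + 3)·f(k+1) − (k + 5)·f(k) − (1) = 0.
Bound: deg f ≤ 2.
Solving with deg f ≤ 2: f(k) = k*(k + 7)/24.
R(k) = B(k−1)·f(k)/C(k) = k*(k + 5)*(k + 7)/24; s_k = R·t_k = k*(k + 7)/(12*(k + 3)*(k + 4)).
Δs = 2/(k**3 + 12*k**2 + 47*k + 60), as required.
Telescoping: Σ = s_(9) − s_(2) = 1/13 − (1/20) = 7/260.

Σ = 7/260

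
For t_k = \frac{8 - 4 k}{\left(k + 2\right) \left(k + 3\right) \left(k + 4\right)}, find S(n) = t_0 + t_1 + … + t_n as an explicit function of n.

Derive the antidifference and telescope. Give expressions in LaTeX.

The ratio is (k - 1)*(k + 2)/((k - 2)*(k + 5)).
Factor: A=k + 2; B=k + 5; C=k - 2.
Solve (k + 2)·f(k+1) − (k + 4)·f(k) = k - 2.
Bound: deg f ≤ 2.
Match coefficients ⇒ f(k) = -k.
R(k) = B(k−1)·f(k)/C(k) = -k*(k + 4)/(k - 2); s_k = R·t_k = 4*k/((k + 2)*(k + 3)).
Δs = 4*(2 - k)/(k**3 + 9*k**2 + 26*k + 24), as required.
Evaluate: s_(n+1) = 4*(n + 1)/(n**2 + 7*n + 12); subtract s_(0) = 0 ⇒ S(n) = 4*(n + 1)/(n**2 + 7*n + 12).

S(n) = \frac{4 \left(n + 1\right)}{n^{2} + 7 n + 12}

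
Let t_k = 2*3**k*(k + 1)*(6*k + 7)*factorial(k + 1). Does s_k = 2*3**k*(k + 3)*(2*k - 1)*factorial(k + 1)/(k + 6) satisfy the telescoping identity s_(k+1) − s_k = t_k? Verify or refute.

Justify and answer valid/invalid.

Invalid: residual -6*3**k*(6*k**3 + 49*k**2 + 83*k + 43)*factorial(k + 1)/((k + 6)*(k + 7)) ≠ 0.

s_(k+1) = 6*3**k*(k + 4)*(2*k + 1)*factorial(k + 2)/(k + 7)
s_(k+1) − s_k = 2*3**k*(6*k**4 + 73*k**3 + 281*k**2 + 388*k + 165)*factorial(k + 1)/((k + 6)*(k + 7))
(s_(k+1) − s_k) − t_k = -6*3**k*(6*k**3 + 49*k**2 + 83*k + 43)*factorial(k + 1)/((k + 6)*(k + 7))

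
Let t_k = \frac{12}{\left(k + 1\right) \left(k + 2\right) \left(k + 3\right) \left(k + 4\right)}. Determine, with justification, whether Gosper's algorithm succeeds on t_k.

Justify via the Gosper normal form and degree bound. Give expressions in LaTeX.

Yes. s_k = \frac{2 k \left(k^{2} + 6 k + 11\right)}{3 \left(k + 1\right) \left(k + 2\right) \left(k + 3\right)}.

Ratio r(k) = (k + 1)/(k + 5).
Gosper form: A/B · C(k+1)/C(k) with A=k + 1, B=k + 5, C=1.
Key eq: (k + 1)·f(k+1) = (k + 4)·f(k) + (1).
From deg A=1, deg B=1, deg C=0: d=3.
Coefficient equations give f(k) = k*(k**2 + 6*k + 11)/18.
Certificate R = B(k−1)f/C = k*(k + 4)*(k**2 + 6*k + 11)/18 gives s_k = 2*k*(k**2 + 6*k + 11)/(3*(k + 1)*(k + 2)*(k + 3)).
Δs = 12/(k**4 + 10*k**3 + 35*k**2 + 50*k + 24), as required.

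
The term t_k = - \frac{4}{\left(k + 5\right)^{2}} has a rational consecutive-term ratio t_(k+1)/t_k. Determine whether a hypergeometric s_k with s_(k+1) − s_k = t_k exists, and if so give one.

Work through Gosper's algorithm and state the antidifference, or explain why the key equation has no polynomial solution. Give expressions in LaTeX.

Step 1: r(k) = (k + 5)**2/(k + 6)**2.
Factor: A=k**2 + 10*k + 25; B=k**2 + 12*k + 36; C=1.
Need (k**2 + 10*k + 25)·f(k+1) − (k**2 + 10*k + 25)·f(k) = 1.
d = 0 from the (2,2,0) case.
f = c0 ⇒ A·f(k+1) − B(k−1)·f(k) − C = -1. The system {-1 = 0} is inconsistent; no antidifference.

none — t_k is not Gosper-summable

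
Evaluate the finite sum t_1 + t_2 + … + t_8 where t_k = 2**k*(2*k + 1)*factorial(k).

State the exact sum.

Σ = 185794558

r(k) = 2*(k + 1)*(2*k + 3)/(2*k + 1) after simplifying.
Normal form (A,B,C) = (2*k + 2, 1, k + 1/2).
Set up (2*k + 2)·f(k+1) − (1)·f(k) − (k + 1/2) = 0.
d = 0 from the (1,0,1) case.
Solving with deg f ≤ 0: f(k) = 1/2.
Then R = B(k−1)f/C = 1/(2*k + 1), so s_k = R(k)·t_k = 2**k*factorial(k).
Verify: 2**k*(2*k + 1)*factorial(k) matches t_k.
Evaluate s at k=9 and k=1: 185794560 and 2; difference 185794558.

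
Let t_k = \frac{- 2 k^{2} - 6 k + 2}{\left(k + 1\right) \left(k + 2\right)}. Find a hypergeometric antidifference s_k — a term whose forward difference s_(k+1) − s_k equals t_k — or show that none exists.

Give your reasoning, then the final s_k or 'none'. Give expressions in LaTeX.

s_k = \frac{2 k \left(2 - k\right)}{k + 1}

r(k) = (k + 1)*(3*k + (k + 1)**2 + 2)/((k + 3)*(k**2 + 3*k - 1)) after simplifying.
Factor: A=k + 1; B=k + 3; C=k**2 + 3*k - 1.
Set up (k + 1)·f(k+1) − (k + 2)·f(k) − (k**2 + 3*k - 1) = 0.
Degrees (1,1,2) ⇒ d ≤ 2.
Coefficient equations give f(k) = k*(k - 2).
R(k) = B(k−1)·f(k)/C(k) = k*(k - 2)*(k + 2)/(k**2 + 3*k - 1); s_k = R·t_k = 2*k*(2 - k)/(k + 1).
Check: Δs_k = 2*(-k**2 - 3*k + 1)/(k**2 + 3*k + 2). ✓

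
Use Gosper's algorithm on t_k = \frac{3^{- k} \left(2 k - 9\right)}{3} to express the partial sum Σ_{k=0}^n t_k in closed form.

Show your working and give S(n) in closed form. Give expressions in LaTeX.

The ratio is (2*k - 7)/(3*(2*k - 9)).
A = 1/3, B = 1, C = k - 9/2.
Solve (1/3)·f(k+1) − (1)·f(k) = k - 9/2.
From deg A=0, deg B=0, deg C=1: d=1.
Solve for f: f(k) = -3*(k - 4)/2 (degree 1 ≤ 1).
Then R = B(k−1)f/C = -3*(k - 4)/(2*k - 9), so s_k = R(k)·t_k = (4 - k)/3**k.
Δs = (2*k - 9)/(3*3**k), as required.
Telescope: S(n) = s_(n+1) − s_(0) = 3**(-n - 1)*(3 - n) − (4) = (-12*3**n - n + 3)/(3*3**n).

S(n) = \frac{3^{- n} \left(- 12 \cdot 3^{n} - n + 3\right)}{3}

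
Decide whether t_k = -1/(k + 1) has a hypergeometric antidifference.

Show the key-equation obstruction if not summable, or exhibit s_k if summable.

No; the coefficient equations for f are inconsistent.

r(k) = (k + 1)/(k + 2) after simplifying.
Normal form (A,B,C) = (k + 1, k + 2, 1).
Key eq: (k + 1)·f(k+1) = (k + 1)·f(k) + (1).
From deg A=1, deg B=1, deg C=0: d=0.
Put f(k) = c0: A·f(k+1) − B(k−1)·f(k) − C = -1; need -1 = 0 — inconsistent ⇒ no f, not summable.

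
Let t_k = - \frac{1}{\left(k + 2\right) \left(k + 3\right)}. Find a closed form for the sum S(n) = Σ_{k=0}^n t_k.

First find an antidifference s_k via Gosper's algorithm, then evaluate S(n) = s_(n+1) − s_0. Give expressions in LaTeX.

Step 1: r(k) = (k + 2)/(k + 4).
Take A(k)=k + 2, B(k)=k + 4, C(k)=1.
f must satisfy (k + 2)·f(k+1) − (k + 3)·f(k) = 1.
Bound: deg f ≤ 1.
Solve for f: f(k) = k/2 (degree 1 ≤ 1).
Certificate R = B(k−1)f/C = k*(k + 3)/2 gives s_k = -k/(2*k + 4).
s_(k+1) − s_k = -1/(k**2 + 5*k + 6) = t_k.
Telescope: S(n) = s_(n+1) − s_(0) = (-n - 1)/(2*(n + 3)) − (0) = (-n - 1)/(2*(n + 3)).

S(n) = \frac{- n - 1}{2 \left(n + 3\right)}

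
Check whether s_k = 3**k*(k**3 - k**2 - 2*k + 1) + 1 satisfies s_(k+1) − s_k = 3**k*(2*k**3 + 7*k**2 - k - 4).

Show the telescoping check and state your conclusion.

s_(k+1) = 3**(k + 1)*(-2*k + (k + 1)**3 - (k + 1)**2 - 1) + 1
s_(k+1) − s_k = 3**k*(2*k**3 + 7*k**2 - k - 4)
(s_(k+1) − s_k) − t_k = 0

valid (s_(k+1) − s_k reduces to t_k)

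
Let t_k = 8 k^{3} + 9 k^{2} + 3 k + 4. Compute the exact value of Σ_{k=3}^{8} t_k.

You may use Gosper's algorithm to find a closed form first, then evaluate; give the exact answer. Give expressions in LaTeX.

Σ = 12210

Step 1: r(k) = (8*k**3 + 33*k**2 + 45*k + 24)/(8*k**3 + 9*k**2 + 3*k + 4).
A = 1, B = 1, C = k**3 + 9*k**2/8 + 3*k/8 + 1/2.
Need (1)·f(k+1) − (1)·f(k) = k**3 + 9*k**2/8 + 3*k/8 + 1/2.
From deg A=0, deg B=0, deg C=3: d=4.
Match coefficients ⇒ f(k) = k*(2*k**3 - k**2 - k + 4)/8.
R(k) = B(k−1)·f(k)/C(k) = k*(2*k**3 - k**2 - k + 4)/(8*k**3 + 9*k**2 + 3*k + 4); s_k = R·t_k = k*(2*k**3 - k**2 - k + 4).
Check: Δs_k = 8*k**3 + 9*k**2 + 3*k + 4. ✓
Σ_(k=3)^(8) t_k = s_(9) − s_(3) = 12348 − (138) = 12210.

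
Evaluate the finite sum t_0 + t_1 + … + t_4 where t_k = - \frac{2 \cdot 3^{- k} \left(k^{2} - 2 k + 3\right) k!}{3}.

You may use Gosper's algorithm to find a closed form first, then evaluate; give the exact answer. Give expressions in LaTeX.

Σ = -482/81

Step 1: r(k) = (k**3 + k**2 + 2*k + 2)/(3*(k**2 - 2*k + 3)).
Gosper form: A/B · C(k+1)/C(k) with A=k/3 + 1/3, B=1, C=k**2 - 2*k + 3.
Need (k/3 + 1/3)·f(k+1) − (1)·f(k) = k**2 - 2*k + 3.
Bound: deg f ≤ 1.
Match coefficients ⇒ f(k) = 3*(k - 1).
Certificate R = B(k−1)f/C = 3*(k - 1)/(k**2 - 2*k + 3) gives s_k = -2*(k - 1)*factorial(k)/3**k.
Check: Δs_k = -2*(k**2 - 2*k + 3)*factorial(k)/(3*3**k). ✓
Telescoping: Σ = s_(5) − s_(0) = -320/81 − (2) = -482/81.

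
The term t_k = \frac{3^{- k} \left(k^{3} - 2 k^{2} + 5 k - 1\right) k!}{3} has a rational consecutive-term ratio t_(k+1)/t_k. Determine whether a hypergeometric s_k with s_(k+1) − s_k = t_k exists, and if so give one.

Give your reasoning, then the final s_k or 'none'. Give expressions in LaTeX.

s_k = 3^{- k} k \left(k - 2\right) k!

The ratio is (k**4 + 2*k**3 + 5*k**2 + 7*k + 3)/(3*(k**3 - 2*k**2 + 5*k - 1)).
Take A(k)=k/3 + 1/3, B(k)=1, C(k)=k**3 - 2*k**2 + 5*k - 1.
Set up (k/3 + 1/3)·f(k+1) − (1)·f(k) − (k**3 - 2*k**2 + 5*k - 1) = 0.
From deg A=1, deg B=0, deg C=3: d=2.
Match coefficients ⇒ f(k) = 3*k*(k - 2).
R(k) = B(k−1)·f(k)/C(k) = 3*k*(k - 2)/(k**3 - 2*k**2 + 5*k - 1); s_k = R·t_k = k*(k - 2)*factorial(k)/3**k.
s_(k+1) − s_k = (k**3 - 2*k**2 + 5*k - 1)*factorial(k)/(3*3**k) = t_k.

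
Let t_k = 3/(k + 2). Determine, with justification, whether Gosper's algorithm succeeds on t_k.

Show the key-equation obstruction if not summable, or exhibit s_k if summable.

No; the coefficient equations for f are inconsistent.

The ratio is (k + 2)/(k + 3).
Normal form (A,B,C) = (k + 2, k + 3, 1).
Need (k + 2)·f(k+1) − (k + 2)·f(k) = 1.
deg f ≤ 0 (via 1,1,0).
Generic f = c0 gives residual -1; -1 = 0 cannot hold, so t_k is not Gosper-summable.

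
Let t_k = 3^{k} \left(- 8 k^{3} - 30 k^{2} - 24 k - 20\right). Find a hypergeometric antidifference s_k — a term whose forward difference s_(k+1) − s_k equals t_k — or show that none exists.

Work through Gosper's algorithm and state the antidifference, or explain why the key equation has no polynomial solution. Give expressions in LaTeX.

t_(k+1)/t_k = 3*(4*k**3 + 27*k**2 + 54*k + 41)/(4*k**3 + 15*k**2 + 12*k + 10).
Take A(k)=3, B(k)=1, C(k)=k**3 + 15*k**2/4 + 3*k + 5/2.
Solve (3)·f(k+1) − (1)·f(k) = k**3 + 15*k**2/4 + 3*k + 5/2.
deg f ≤ 3 (via 0,0,3).
Solve for f: f(k) = (4*k**3 - 3*k**2 + 3*k + 4)/8 (degree 3 ≤ 3).
Certificate R = B(k−1)f/C = (4*k**3 - 3*k**2 + 3*k + 4)/(2*(4*k**3 + 15*k**2 + 12*k + 10)) gives s_k = 3**k*(-4*k**3 + 3*k**2 - 3*k - 4).
s_(k+1) − s_k = 3**k*(-8*k**3 - 30*k**2 - 24*k - 20) = t_k.

s_k = 3^{k} \left(- 4 k^{3} + 3 k^{2} - 3 k - 4\right)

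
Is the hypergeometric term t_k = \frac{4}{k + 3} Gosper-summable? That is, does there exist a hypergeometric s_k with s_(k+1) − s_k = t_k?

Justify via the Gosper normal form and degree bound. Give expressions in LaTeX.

Compute t_(k+1)/t_k: get (k + 3)/(k + 4).
Factor: A=k + 3; B=k + 4; C=1.
Key eq: (k + 3)·f(k+1) = (k + 3)·f(k) + (1).
d = 0 from the (1,1,0) case.
Generic f = c0 gives residual -1; -1 = 0 cannot hold, so t_k is not Gosper-summable.

No — t_k has no hypergeometric antidifference.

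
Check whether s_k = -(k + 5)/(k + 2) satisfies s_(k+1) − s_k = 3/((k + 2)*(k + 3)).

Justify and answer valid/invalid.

s_(k+1) = (-k - 6)/(k + 3)
s_(k+1) − s_k = 3/(k**2 + 5*k + 6)
(s_(k+1) − s_k) − t_k = 0

Valid — Δs_k = t_k.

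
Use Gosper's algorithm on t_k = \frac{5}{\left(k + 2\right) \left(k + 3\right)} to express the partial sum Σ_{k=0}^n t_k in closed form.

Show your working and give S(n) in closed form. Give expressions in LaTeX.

S(n) = \frac{5 \left(n + 1\right)}{2 \left(n + 3\right)}

Ratio r(k) = (k + 2)/(k + 4).
Gosper form: A/B · C(k+1)/C(k) with A=k + 2, B=k + 4, C=1.
Solve (k + 2)·f(k+1) − (k + 3)·f(k) = 1.
d = 1 from the (1,1,0) case.
Match coefficients ⇒ f(k) = k/2.
R(k) = B(k−1)·f(k)/C(k) = k*(k + 3)/2; s_k = R·t_k = 5*k/(2*(k + 2)).
Check: Δs_k = 5/(k**2 + 5*k + 6). ✓
Evaluate: s_(n+1) = 5*(n + 1)/(2*(n + 3)); subtract s_(0) = 0 ⇒ S(n) = 5*(n + 1)/(2*(n + 3)).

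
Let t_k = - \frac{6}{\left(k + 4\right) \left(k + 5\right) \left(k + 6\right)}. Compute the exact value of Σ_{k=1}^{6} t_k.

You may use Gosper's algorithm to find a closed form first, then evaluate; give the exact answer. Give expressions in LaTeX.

Ratio r(k) = (k + 4)/(k + 7).
A = k + 4, B = k + 7, C = 1.
Set up (k + 4)·f(k+1) − (k + 6)·f(k) − (1) = 0.
Degrees (1,1,0) ⇒ d ≤ 2.
A polynomial solution: f(k) = k*(k + 9)/40.
Then R = B(k−1)f/C = k*(k + 6)*(k + 9)/40, so s_k = R(k)·t_k = 3*k*(-k - 9)/(20*(k + 4)*(k + 5)).
Δs = -6/(k**3 + 15*k**2 + 74*k + 120), as required.
Σ_(k=1)^(6) t_k = s_(7) − s_(1) = -7/55 − (-1/20) = -17/220.

Σ = -17/220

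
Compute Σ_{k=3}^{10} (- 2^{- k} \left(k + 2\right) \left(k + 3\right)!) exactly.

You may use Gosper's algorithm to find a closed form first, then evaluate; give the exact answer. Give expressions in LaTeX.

Step 1: r(k) = (k + 3)*(k + 4)/(2*(k + 2)).
Take A(k)=k/2 + 2, B(k)=1, C(k)=k + 2.
f must satisfy (k/2 + 2)·f(k+1) − (1)·f(k) = k + 2.
d = 0 from the (1,0,1) case.
Match coefficients ⇒ f(k) = 2.
So s_k = (B(k−1)f/C)·t_k = (2/(k + 2))·t_k = -2**(1 - k)*factorial(k + 3).
Verify: -(k + 2)*factorial(k + 3)/2**k matches t_k.
Evaluate s at k=11 and k=3: -85135050 and -180; difference -85134870.

Σ = -85134870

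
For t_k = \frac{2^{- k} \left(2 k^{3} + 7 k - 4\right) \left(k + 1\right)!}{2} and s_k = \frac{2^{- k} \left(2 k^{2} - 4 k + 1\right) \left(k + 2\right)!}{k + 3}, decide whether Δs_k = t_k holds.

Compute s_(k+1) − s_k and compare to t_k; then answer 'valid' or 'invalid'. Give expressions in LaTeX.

s_(k+1) = (2*k**2 - 1)*factorial(k + 3)/(2*2**k*(k + 4))
s_(k+1) − s_k = (2*k**4 + 8*k**3 + 9*k**2 + 24*k - 17)*factorial(k + 2)/(2*2**k*(k + 3)*(k + 4))
(s_(k+1) − s_k) − t_k = -(2*k**4 + 6*k**3 + 3*k**2 + 25*k - 14)*factorial(k + 1)/(2*2**k*(k + 3)*(k + 4))

Invalid: residual - \frac{2^{- k} \left(2 k^{4} + 6 k^{3} + 3 k^{2} + 25 k - 14\right) \left(k + 1\right)!}{2 \left(k + 3\right) \left(k + 4\right)} ≠ 0.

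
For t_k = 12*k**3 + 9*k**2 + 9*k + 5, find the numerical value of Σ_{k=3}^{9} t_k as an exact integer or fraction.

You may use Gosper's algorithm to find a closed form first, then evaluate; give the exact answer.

Σ = 27125

t_(k+1)/t_k = (12*k**3 + 45*k**2 + 63*k + 35)/(12*k**3 + 9*k**2 + 9*k + 5).
Take A(k)=1, B(k)=1, C(k)=k**3 + 3*k**2/4 + 3*k/4 + 5/12.
f must satisfy (1)·f(k+1) − (1)·f(k) = k**3 + 3*k**2/4 + 3*k/4 + 5/12.
deg f ≤ 4 (via 0,0,3).
Solving with deg f ≤ 4: f(k) = k*(3*k**3 - 3*k**2 + 3*k + 2)/12.
R(k) = B(k−1)·f(k)/C(k) = k*(3*k**3 - 3*k**2 + 3*k + 2)/(12*k**3 + 9*k**2 + 9*k + 5); s_k = R·t_k = k*(3*k**3 - 3*k**2 + 3*k + 2).
Check: Δs_k = 12*k**3 + 9*k**2 + 9*k + 5. ✓
Σ_(k=3)^(9) t_k = s_(10) − s_(3) = 27320 − (195) = 27125.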